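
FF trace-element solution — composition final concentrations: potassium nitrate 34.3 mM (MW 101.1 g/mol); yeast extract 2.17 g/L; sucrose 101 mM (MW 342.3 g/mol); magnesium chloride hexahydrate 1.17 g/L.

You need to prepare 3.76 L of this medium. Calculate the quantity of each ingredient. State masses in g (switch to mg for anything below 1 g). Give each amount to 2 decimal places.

Working volume: 3.76 L.
potassium nitrate: 34.3 mmol/L × 101.1 g/mol × 3.76 L ÷ 1000 = 13.04 g
yeast extract: 2.17 g/L × 3.76 L = 8.16 g
sucrose: 101 mmol/L × 342.3 g/mol × 3.76 L ÷ 1000 = 129.99 g
magnesium chloride hexahydrate: 1.17 g/L × 3.76 L = 4.40 g

potassium nitrate 13.04 g; yeast extract 8.16 g; sucrose 129.99 g; magnesium chloride hexahydrate 4.40 g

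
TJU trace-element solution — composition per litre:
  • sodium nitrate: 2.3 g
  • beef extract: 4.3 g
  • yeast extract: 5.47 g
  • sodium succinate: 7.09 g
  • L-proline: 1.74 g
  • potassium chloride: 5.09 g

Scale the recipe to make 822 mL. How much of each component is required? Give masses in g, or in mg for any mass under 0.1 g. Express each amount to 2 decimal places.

sodium nitrate 1.89 g; beef extract 3.53 g; yeast extract 4.50 g; sodium succinate 5.83 g; L-proline 1.43 g; potassium chloride 4.18 g

Scale factor = 822 mL / 1000 mL = 0.822.
sodium nitrate: 2.3 g × (822 mL / 1000 mL) = 1.89 g
beef extract: 4.3 g × (822 mL / 1000 mL) = 3.53 g
yeast extract: 5.47 g × (822 mL / 1000 mL) = 4.50 g
sodium succinate: 7.09 g × (822 mL / 1000 mL) = 5.83 g
L-proline: 1.74 g × (822 mL / 1000 mL) = 1.43 g
potassium chloride: 5.09 g × (822 mL / 1000 mL) = 4.18 g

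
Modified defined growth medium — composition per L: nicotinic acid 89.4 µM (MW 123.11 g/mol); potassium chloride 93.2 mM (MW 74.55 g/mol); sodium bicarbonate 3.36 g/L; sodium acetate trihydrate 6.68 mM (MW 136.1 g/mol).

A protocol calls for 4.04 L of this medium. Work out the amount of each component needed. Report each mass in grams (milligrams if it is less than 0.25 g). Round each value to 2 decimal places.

nicotinic acid 44.46 mg; potassium chloride 28.07 g; sodium bicarbonate 13.57 g; sodium acetate trihydrate 3.67 g

Working volume: 4.04 L.
nicotinic acid: 89.4 µmol/L × 123.11 g/mol × 4.04 L ÷ 1000 = 44.46 mg
potassium chloride: 93.2 mmol/L × 74.55 g/mol × 4.04 L ÷ 1000 = 28.07 g
sodium bicarbonate: 3.36 g/L × 4.04 L = 13.57 g
sodium acetate trihydrate: 6.68 mmol/L × 136.1 g/mol × 4.04 L ÷ 1000 = 3.67 g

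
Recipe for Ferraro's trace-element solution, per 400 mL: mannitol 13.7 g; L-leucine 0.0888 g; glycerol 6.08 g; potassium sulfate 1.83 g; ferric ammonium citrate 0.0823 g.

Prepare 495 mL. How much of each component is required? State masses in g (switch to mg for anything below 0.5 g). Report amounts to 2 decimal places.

Scale factor = 495 mL / 400 mL = 1.2375.
mannitol: 13.7 g × (495 mL / 400 mL) = 16.95 g
L-leucine: 0.0888 g × (495 mL / 400 mL) = 0.10989 g = 109.89 mg
glycerol: 6.08 g × (495 mL / 400 mL) = 7.52 g
potassium sulfate: 1.83 g × (495 mL / 400 mL) = 2.26 g
ferric ammonium citrate: 0.0823 g × (495 mL / 400 mL) = 0.101846 g = 101.85 mg

mannitol 16.95 g; L-leucine 109.89 mg; glycerol 7.52 g; potassium sulfate 2.26 g; ferric ammonium citrate 101.85 mg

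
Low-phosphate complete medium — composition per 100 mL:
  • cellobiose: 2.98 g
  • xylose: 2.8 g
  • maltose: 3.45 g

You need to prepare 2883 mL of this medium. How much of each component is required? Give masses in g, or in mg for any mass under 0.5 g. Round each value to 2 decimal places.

Scale factor = 2883 mL / 100 mL = 28.83.
cellobiose: 2.98 g × (2883 mL / 100 mL) = 85.91 g
xylose: 2.8 g × (2883 mL / 100 mL) = 80.72 g
maltose: 3.45 g × (2883 mL / 100 mL) = 99.46 g

cellobiose 85.91 g; xylose 80.72 g; maltose 99.46 g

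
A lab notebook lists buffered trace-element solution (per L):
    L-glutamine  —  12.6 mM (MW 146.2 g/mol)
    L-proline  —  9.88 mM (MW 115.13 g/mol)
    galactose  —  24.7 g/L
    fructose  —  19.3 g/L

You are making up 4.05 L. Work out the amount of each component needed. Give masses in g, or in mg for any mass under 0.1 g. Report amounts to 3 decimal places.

Working volume: 4.05 L.
L-glutamine: 12.6 mmol/L × 146.2 g/mol × 4.05 L ÷ 1000 = 7.461 g
L-proline: 9.88 mmol/L × 115.13 g/mol × 4.05 L ÷ 1000 = 4.607 g
galactose: 24.7 g/L × 4.05 L = 100.035 g
fructose: 19.3 g/L × 4.05 L = 78.165 g

L-glutamine 7.461 g; L-proline 4.607 g; galactose 100.035 g; fructose 78.165 g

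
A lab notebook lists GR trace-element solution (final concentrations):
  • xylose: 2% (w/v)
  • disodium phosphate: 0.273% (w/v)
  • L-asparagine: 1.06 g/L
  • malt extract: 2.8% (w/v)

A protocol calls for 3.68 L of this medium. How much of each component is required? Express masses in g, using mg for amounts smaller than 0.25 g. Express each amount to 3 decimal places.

xylose 73.600 g; disodium phosphate 10.046 g; L-asparagine 3.901 g; malt extract 103.040 g

Scale factor relative to 1 L: 3.68.
xylose: 2 g per 100 mL × 3680 mL ÷ 100 = 73.600 g
disodium phosphate: 0.273 g per 100 mL × 3680 mL ÷ 100 = 10.046 g
L-asparagine: 1.06 g/L × 3.68 L = 3.901 g
malt extract: 2.8 g per 100 mL × 3680 mL ÷ 100 = 103.040 g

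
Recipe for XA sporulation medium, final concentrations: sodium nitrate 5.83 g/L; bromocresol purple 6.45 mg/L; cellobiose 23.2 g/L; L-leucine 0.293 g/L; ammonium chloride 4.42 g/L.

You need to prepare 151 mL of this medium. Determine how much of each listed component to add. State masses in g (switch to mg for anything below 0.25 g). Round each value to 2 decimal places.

Target volume = 151 mL = 0.151 L.
sodium nitrate: 5.83 g/L × 0.151 L = 0.88 g
bromocresol purple: 6.45 mg/L × 0.151 L = 0.97 mg
cellobiose: 23.2 g/L × 0.151 L = 3.50 g
L-leucine: 0.293 g/L × 0.151 L = 0.044243 g = 44.24 mg
ammonium chloride: 4.42 g/L × 0.151 L = 0.67 g

sodium nitrate 0.88 g; bromocresol purple 0.97 mg; cellobiose 3.50 g; L-leucine 44.24 mg; ammonium chloride 0.67 g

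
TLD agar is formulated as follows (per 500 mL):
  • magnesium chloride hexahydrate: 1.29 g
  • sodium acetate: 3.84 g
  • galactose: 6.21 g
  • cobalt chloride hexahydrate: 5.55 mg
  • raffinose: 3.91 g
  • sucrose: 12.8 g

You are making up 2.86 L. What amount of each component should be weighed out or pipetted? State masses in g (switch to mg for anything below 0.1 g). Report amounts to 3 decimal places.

Ratio of target to recipe volume: 2860 / 500 = 5.72.
magnesium chloride hexahydrate: 1.29 g × (2860 mL / 500 mL) = 7.379 g
sodium acetate: 3.84 g × (2860 mL / 500 mL) = 21.965 g
galactose: 6.21 g × (2860 mL / 500 mL) = 35.521 g
cobalt chloride hexahydrate: 5.55 mg × (2860 mL / 500 mL) = 31.746 mg
raffinose: 3.91 g × (2860 mL / 500 mL) = 22.365 g
sucrose: 12.8 g × (2860 mL / 500 mL) = 73.216 g

magnesium chloride hexahydrate 7.379 g; sodium acetate 21.965 g; galactose 35.521 g; cobalt chloride hexahydrate 31.746 mg; raffinose 22.365 g; sucrose 73.216 g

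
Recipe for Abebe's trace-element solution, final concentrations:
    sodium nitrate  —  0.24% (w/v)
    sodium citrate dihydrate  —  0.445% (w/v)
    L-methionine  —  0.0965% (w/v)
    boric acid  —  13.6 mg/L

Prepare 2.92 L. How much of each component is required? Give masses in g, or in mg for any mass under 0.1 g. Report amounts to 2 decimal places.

Working volume: 2.92 L.
sodium nitrate: 0.24% w/v = 2.4 g/L → 2.4 × 2.92 L = 7.01 g
sodium citrate dihydrate: 0.445% w/v = 4.45 g/L → 4.45 × 2.92 L = 12.99 g
L-methionine: 0.0965% w/v = 0.965 g/L → 0.965 × 2.92 L = 2.82 g
boric acid: 13.6 mg/L × 2.92 L = 39.71 mg

sodium nitrate 7.01 g; sodium citrate dihydrate 12.99 g; L-methionine 2.82 g; boric acid 39.71 mg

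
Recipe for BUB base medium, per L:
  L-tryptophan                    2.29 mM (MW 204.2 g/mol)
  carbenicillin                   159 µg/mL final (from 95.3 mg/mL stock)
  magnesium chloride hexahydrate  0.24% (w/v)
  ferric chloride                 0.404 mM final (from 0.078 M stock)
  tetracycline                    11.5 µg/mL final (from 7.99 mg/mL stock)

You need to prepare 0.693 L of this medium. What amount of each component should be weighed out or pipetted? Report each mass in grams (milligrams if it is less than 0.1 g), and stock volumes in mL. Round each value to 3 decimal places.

Scale factor relative to 1 L: 0.693.
L-tryptophan: 2.29 mmol/L × 204.2 g/mol × 0.693 L ÷ 1000 = 0.324 g
carbenicillin: dilute stock: 159 µg/mL × 693 mL ÷ 95300 µg/mL = 1.156 mL
magnesium chloride hexahydrate: 0.24% w/v = 2.4 g/L → 2.4 × 0.693 L = 1.663 g
ferric chloride: dilute stock: 0.404 mM × 693 mL ÷ 78 mM = 3.589 mL
tetracycline: V = C2·V2/C1 = 11.5 µg/mL × 693 mL ÷ 7990 µg/mL = 0.997 mL

L-tryptophan 0.324 g; carbenicillin 1.156 mL; magnesium chloride hexahydrate 1.663 g; ferric chloride 3.589 mL; tetracycline 0.997 mL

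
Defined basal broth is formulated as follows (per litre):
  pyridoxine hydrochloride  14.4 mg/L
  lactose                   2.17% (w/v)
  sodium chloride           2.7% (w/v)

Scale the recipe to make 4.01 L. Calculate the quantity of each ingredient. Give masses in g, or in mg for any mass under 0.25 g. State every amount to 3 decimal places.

Working volume: 4.01 L.
pyridoxine hydrochloride: 14.4 mg/L × 4.01 L = 57.744 mg
lactose: 2.17 g per 100 mL × 4010 mL ÷ 100 = 87.017 g
sodium chloride: 2.7% w/v = 27 g/L → 27 × 4.01 L = 108.270 g

pyridoxine hydrochloride 57.744 mg; lactose 87.017 g; sodium chloride 108.270 g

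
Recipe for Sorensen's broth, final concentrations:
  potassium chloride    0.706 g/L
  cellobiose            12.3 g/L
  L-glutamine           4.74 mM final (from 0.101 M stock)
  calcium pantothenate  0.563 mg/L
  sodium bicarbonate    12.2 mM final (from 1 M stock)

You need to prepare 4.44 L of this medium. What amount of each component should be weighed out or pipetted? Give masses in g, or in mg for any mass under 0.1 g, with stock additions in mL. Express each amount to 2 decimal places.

potassium chloride 3.13 g; cellobiose 54.61 g; L-glutamine 208.37 mL; calcium pantothenate 2.50 mg; sodium bicarbonate 54.17 mL

Scale factor relative to 1 L: 4.44.
potassium chloride: 0.706 g/L × 4.44 L = 3.13 g
cellobiose: 12.3 g/L × 4.44 L = 54.61 g
L-glutamine: C1V1 = C2V2 → 4.74 mM × 4440 mL ÷ 101 mM = 208.37 mL
calcium pantothenate: 0.563 mg/L × 4.44 L = 2.50 mg
sodium bicarbonate: dilute stock: 12.2 mM × 4440 mL ÷ 1000 mM = 54.17 mL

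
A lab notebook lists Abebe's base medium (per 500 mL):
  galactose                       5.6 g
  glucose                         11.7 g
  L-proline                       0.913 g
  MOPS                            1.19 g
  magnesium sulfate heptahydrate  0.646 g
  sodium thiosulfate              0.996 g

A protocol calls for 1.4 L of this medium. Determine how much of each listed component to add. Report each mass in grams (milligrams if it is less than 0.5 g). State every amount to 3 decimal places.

Ratio of target to recipe volume: 1400 / 500 = 2.8.
galactose: 5.6 g × (1400 mL / 500 mL) = 15.680 g
glucose: 11.7 g × (1400 mL / 500 mL) = 32.760 g
L-proline: 0.913 g × (1400 mL / 500 mL) = 2.556 g
MOPS: 1.19 g × (1400 mL / 500 mL) = 3.332 g
magnesium sulfate heptahydrate: 0.646 g × (1400 mL / 500 mL) = 1.809 g
sodium thiosulfate: 0.996 g × (1400 mL / 500 mL) = 2.789 g

galactose 15.680 g; glucose 32.760 g; L-proline 2.556 g; MOPS 3.332 g; magnesium sulfate heptahydrate 1.809 g; sodium thiosulfate 2.789 g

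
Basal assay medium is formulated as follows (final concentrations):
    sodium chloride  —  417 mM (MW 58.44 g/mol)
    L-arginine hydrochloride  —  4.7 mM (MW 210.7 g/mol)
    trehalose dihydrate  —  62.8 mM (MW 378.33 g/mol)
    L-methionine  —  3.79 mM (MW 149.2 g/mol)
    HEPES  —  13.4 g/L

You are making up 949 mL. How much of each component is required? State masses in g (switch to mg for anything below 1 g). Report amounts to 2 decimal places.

sodium chloride 23.13 g; L-arginine hydrochloride 939.79 mg; trehalose dihydrate 22.55 g; L-methionine 536.63 mg; HEPES 12.72 g

Scale factor relative to 1 L: 0.949.
sodium chloride: 417 mmol/L × 58.44 g/mol × 0.949 L ÷ 1000 = 23.13 g
L-arginine hydrochloride: 4.7 mmol/L × 210.7 mg/mmol × 0.949 L = 939.79 mg
trehalose dihydrate: 62.8 mmol/L × 378.33 g/mol × 0.949 L ÷ 1000 = 22.55 g
L-methionine: 3.79 mmol/L × 149.2 mg/mmol × 0.949 L = 536.63 mg
HEPES: 13.4 g/L × 0.949 L = 12.72 g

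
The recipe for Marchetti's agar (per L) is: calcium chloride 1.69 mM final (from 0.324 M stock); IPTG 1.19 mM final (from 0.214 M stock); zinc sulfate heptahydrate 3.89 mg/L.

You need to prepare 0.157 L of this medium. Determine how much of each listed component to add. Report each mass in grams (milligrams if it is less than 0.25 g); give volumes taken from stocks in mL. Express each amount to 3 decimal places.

calcium chloride 0.819 mL; IPTG 0.873 mL; zinc sulfate heptahydrate 0.611 mg

Scale factor relative to 1 L: 0.157.
calcium chloride: C1V1 = C2V2 → 1.69 mM × 157 mL ÷ 324 mM = 0.819 mL
IPTG: C1V1 = C2V2 → 1.19 mM × 157 mL ÷ 214 mM = 0.873 mL
zinc sulfate heptahydrate: 3.89 mg/L × 0.157 L = 0.611 mg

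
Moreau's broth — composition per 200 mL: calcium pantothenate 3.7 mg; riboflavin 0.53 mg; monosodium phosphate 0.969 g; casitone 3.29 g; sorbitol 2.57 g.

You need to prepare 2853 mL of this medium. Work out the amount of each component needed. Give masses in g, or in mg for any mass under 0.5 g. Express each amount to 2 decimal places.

Ratio of target to recipe volume: 2853 / 200 = 14.265.
calcium pantothenate: 3.7 mg × (2853 mL / 200 mL) = 52.78 mg
riboflavin: 0.53 mg × (2853 mL / 200 mL) = 7.56 mg
monosodium phosphate: 0.969 g × (2853 mL / 200 mL) = 13.82 g
casitone: 3.29 g × (2853 mL / 200 mL) = 46.93 g
sorbitol: 2.57 g × (2853 mL / 200 mL) = 36.66 g

calcium pantothenate 52.78 mg; riboflavin 7.56 mg; monosodium phosphate 13.82 g; casitone 46.93 g; sorbitol 36.66 g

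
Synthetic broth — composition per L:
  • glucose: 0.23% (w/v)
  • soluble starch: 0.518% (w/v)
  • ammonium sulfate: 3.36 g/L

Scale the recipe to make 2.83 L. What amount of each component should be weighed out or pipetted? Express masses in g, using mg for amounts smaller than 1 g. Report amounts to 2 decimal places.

glucose 6.51 g; soluble starch 14.66 g; ammonium sulfate 9.51 g

Scale factor relative to 1 L: 2.83.
glucose: 0.23 g per 100 mL × 2830 mL ÷ 100 = 6.51 g
soluble starch: 0.518 g per 100 mL × 2830 mL ÷ 100 = 14.66 g
ammonium sulfate: 3.36 g/L × 2.83 L = 9.51 g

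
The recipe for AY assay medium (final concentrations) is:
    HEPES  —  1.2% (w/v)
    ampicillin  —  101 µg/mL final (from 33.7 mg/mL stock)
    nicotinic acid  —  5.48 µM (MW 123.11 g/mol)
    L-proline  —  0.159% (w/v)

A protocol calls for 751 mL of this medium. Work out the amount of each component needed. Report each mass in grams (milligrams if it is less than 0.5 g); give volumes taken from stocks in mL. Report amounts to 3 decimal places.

HEPES 9.012 g; ampicillin 2.251 mL; nicotinic acid 0.507 mg; L-proline 1.194 g

Scale factor relative to 1 L: 0.751.
HEPES: 1.2% w/v = 12 g/L → 12 × 0.751 L = 9.012 g
ampicillin: dilute stock: 101 µg/mL × 751 mL ÷ 33700 µg/mL = 2.251 mL
nicotinic acid: 5.48 µmol/L × 123.11 g/mol × 0.751 L ÷ 1000 = 0.507 mg
L-proline: 0.159% w/v = 1.59 g/L → 1.59 × 0.751 L = 1.194 g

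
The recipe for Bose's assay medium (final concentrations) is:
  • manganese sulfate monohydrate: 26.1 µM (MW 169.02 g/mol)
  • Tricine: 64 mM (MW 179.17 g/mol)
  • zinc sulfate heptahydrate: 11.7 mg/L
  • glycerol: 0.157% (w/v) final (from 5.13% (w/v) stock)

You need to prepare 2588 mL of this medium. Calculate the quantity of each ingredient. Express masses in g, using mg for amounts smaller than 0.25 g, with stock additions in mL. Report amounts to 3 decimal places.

manganese sulfate monohydrate 11.417 mg; Tricine 29.676 g; zinc sulfate heptahydrate 30.280 mg; glycerol 79.204 mL

Target volume = 2588 mL = 2.588 L.
manganese sulfate monohydrate: 26.1 µmol/L × 169.02 g/mol × 2.588 L ÷ 1000 = 11.417 mg
Tricine: 64 mmol/L × 179.17 g/mol × 2.588 L ÷ 1000 = 29.676 g
zinc sulfate heptahydrate: 11.7 mg/L × 2.588 L = 30.280 mg
glycerol: C1V1 = C2V2 → 0.157% ÷ 5.13% × 2588 mL = 79.204 mL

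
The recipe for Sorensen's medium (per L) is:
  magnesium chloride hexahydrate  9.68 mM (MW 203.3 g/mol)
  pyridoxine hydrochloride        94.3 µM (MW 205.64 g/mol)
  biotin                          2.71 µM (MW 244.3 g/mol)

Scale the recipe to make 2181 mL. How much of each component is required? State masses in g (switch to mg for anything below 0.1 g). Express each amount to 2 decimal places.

Target volume = 2181 mL = 2.181 L.
magnesium chloride hexahydrate: 9.68 mmol/L × 203.3 g/mol × 2.181 L ÷ 1000 = 4.29 g
pyridoxine hydrochloride: 94.3 µmol/L × 205.64 g/mol × 2.181 L ÷ 1000 = 42.29 mg
biotin: 2.71 µmol/L × 244.3 g/mol × 2.181 L ÷ 1000 = 1.44 mg

magnesium chloride hexahydrate 4.29 g; pyridoxine hydrochloride 42.29 mg; biotin 1.44 mg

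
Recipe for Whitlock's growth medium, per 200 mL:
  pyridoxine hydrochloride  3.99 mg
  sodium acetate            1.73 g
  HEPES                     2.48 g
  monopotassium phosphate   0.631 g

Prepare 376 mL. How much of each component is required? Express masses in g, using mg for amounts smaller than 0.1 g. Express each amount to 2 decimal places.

pyridoxine hydrochloride 7.50 mg; sodium acetate 3.25 g; HEPES 4.66 g; monopotassium phosphate 1.19 g

Ratio of target to recipe volume: 376 / 200 = 1.88.
pyridoxine hydrochloride: 3.99 mg × (376 mL / 200 mL) = 7.50 mg
sodium acetate: 1.73 g × (376 mL / 200 mL) = 3.25 g
HEPES: 2.48 g × (376 mL / 200 mL) = 4.66 g
monopotassium phosphate: 0.631 g × (376 mL / 200 mL) = 1.19 g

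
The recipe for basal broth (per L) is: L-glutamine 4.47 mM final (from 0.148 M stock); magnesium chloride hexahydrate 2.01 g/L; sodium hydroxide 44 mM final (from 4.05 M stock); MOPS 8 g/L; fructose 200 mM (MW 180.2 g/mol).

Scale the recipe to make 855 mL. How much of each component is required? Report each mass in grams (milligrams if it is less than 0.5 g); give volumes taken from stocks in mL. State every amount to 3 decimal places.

L-glutamine 25.823 mL; magnesium chloride hexahydrate 1.719 g; sodium hydroxide 9.289 mL; MOPS 6.840 g; fructose 30.814 g

Scale factor relative to 1 L: 0.855.
L-glutamine: V = C2·V2/C1 = 4.47 mM × 855 mL ÷ 148 mM = 25.823 mL
magnesium chloride hexahydrate: 2.01 g/L × 0.855 L = 1.719 g
sodium hydroxide: C1V1 = C2V2 → 44 mM × 855 mL ÷ 4050 mM = 9.289 mL
MOPS: 8 g/L × 0.855 L = 6.840 g
fructose: 200 mmol/L × 180.2 g/mol × 0.855 L ÷ 1000 = 30.814 g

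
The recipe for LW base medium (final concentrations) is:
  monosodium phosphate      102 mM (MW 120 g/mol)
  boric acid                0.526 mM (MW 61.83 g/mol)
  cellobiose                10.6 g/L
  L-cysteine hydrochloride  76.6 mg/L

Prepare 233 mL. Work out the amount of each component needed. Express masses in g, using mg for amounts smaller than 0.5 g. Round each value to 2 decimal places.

monosodium phosphate 2.85 g; boric acid 7.58 mg; cellobiose 2.47 g; L-cysteine hydrochloride 17.85 mg

Scale factor relative to 1 L: 0.233.
monosodium phosphate: 102 mmol/L × 120 g/mol × 0.233 L ÷ 1000 = 2.85 g
boric acid: 0.526 mmol/L × 61.83 mg/mmol × 0.233 L = 7.58 mg
cellobiose: 10.6 g/L × 0.233 L = 2.47 g
L-cysteine hydrochloride: 76.6 mg/L × 0.233 L = 17.85 mg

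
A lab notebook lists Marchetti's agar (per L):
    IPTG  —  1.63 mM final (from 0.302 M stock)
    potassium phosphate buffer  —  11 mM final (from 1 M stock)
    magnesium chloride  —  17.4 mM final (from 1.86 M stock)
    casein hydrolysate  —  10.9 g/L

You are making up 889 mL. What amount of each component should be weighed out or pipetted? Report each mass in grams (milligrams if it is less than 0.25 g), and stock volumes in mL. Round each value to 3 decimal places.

IPTG 4.798 mL; potassium phosphate buffer 9.779 mL; magnesium chloride 8.316 mL; casein hydrolysate 9.690 g

Scale factor relative to 1 L: 0.889.
IPTG: V = C2·V2/C1 = 1.63 mM × 889 mL ÷ 302 mM = 4.798 mL
potassium phosphate buffer: dilute stock: 11 mM × 889 mL ÷ 1000 mM = 9.779 mL
magnesium chloride: V = C2·V2/C1 = 17.4 mM × 889 mL ÷ 1860 mM = 8.316 mL
casein hydrolysate: 10.9 g/L × 0.889 L = 9.690 g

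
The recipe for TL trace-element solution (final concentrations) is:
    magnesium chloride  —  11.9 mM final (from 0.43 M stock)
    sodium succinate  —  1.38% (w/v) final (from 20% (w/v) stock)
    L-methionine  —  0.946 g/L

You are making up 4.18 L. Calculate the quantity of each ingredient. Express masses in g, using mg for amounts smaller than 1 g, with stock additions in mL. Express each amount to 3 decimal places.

Working volume: 4.18 L.
magnesium chloride: V = C2·V2/C1 = 11.9 mM × 4180 mL ÷ 430 mM = 115.679 mL
sodium succinate: V = C2·V2/C1 = 1.38% ÷ 20% × 4180 mL = 288.420 mL
L-methionine: 0.946 g/L × 4.18 L = 3.954 g

magnesium chloride 115.679 mL; sodium succinate 288.420 mL; L-methionine 3.954 g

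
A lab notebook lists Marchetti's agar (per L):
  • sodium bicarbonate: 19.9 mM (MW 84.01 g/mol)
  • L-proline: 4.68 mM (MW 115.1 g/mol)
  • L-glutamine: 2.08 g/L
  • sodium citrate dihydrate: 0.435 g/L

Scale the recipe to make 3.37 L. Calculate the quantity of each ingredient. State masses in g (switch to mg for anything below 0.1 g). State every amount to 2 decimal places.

sodium bicarbonate 5.63 g; L-proline 1.82 g; L-glutamine 7.01 g; sodium citrate dihydrate 1.47 g

Scale factor relative to 1 L: 3.37.
sodium bicarbonate: 19.9 mmol/L × 84.01 g/mol × 3.37 L ÷ 1000 = 5.63 g
L-proline: 4.68 mmol/L × 115.1 g/mol × 3.37 L ÷ 1000 = 1.82 g
L-glutamine: 2.08 g/L × 3.37 L = 7.01 g
sodium citrate dihydrate: 0.435 g/L × 3.37 L = 1.47 g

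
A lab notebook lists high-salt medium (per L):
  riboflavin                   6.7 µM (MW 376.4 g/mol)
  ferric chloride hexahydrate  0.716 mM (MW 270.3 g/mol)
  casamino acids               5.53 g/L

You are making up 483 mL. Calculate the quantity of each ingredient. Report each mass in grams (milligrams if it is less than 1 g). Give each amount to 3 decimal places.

riboflavin 1.218 mg; ferric chloride hexahydrate 93.477 mg; casamino acids 2.671 g

Working volume: 483 mL = 0.483 L.
riboflavin: 6.7 µmol/L × 376.4 g/mol × 0.483 L ÷ 1000 = 1.218 mg
ferric chloride hexahydrate: 0.716 mmol/L × 270.3 mg/mmol × 0.483 L = 93.477 mg
casamino acids: 5.53 g/L × 0.483 L = 2.671 g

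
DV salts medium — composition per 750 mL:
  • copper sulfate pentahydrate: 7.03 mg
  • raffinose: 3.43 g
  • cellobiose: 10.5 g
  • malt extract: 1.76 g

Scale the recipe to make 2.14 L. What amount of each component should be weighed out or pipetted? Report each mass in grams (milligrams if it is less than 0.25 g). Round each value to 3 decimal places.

Scale factor = 2140 mL / 750 mL = 2.85333.
copper sulfate pentahydrate: 7.03 mg × (2140 mL / 750 mL) = 20.059 mg
raffinose: 3.43 g × (2140 mL / 750 mL) = 9.787 g
cellobiose: 10.5 g × (2140 mL / 750 mL) = 29.960 g
malt extract: 1.76 g × (2140 mL / 750 mL) = 5.022 g

copper sulfate pentahydrate 20.059 mg; raffinose 9.787 g; cellobiose 29.960 g; malt extract 5.022 g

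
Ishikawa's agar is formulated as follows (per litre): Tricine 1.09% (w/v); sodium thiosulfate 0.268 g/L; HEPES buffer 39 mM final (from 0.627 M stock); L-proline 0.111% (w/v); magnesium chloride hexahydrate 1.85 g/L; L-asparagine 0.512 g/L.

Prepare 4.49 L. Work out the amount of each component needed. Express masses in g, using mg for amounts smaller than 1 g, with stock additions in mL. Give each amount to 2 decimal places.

Scale factor relative to 1 L: 4.49.
Tricine: 1.09 g per 100 mL × 4490 mL ÷ 100 = 48.94 g
sodium thiosulfate: 0.268 g/L × 4.49 L = 1.20 g
HEPES buffer: dilute stock: 39 mM × 4490 mL ÷ 627 mM = 279.28 mL
L-proline: 0.111 g per 100 mL × 4490 mL ÷ 100 = 4.98 g
magnesium chloride hexahydrate: 1.85 g/L × 4.49 L = 8.31 g
L-asparagine: 0.512 g/L × 4.49 L = 2.30 g

Tricine 48.94 g; sodium thiosulfate 1.20 g; HEPES buffer 279.28 mL; L-proline 4.98 g; magnesium chloride hexahydrate 8.31 g; L-asparagine 2.30 g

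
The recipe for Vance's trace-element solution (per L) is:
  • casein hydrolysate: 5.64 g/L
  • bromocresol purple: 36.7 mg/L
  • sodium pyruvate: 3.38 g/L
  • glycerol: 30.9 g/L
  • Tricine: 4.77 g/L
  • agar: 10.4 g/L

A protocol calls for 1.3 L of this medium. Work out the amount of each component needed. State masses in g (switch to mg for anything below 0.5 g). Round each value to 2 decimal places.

Scale factor relative to 1 L: 1.3.
casein hydrolysate: 5.64 g/L × 1.3 L = 7.33 g
bromocresol purple: 36.7 mg/L × 1.3 L = 47.71 mg
sodium pyruvate: 3.38 g/L × 1.3 L = 4.39 g
glycerol: 30.9 g/L × 1.3 L = 40.17 g
Tricine: 4.77 g/L × 1.3 L = 6.20 g
agar: 10.4 g/L × 1.3 L = 13.52 g

casein hydrolysate 7.33 g; bromocresol purple 47.71 mg; sodium pyruvate 4.39 g; glycerol 40.17 g; Tricine 6.20 g; agar 13.52 g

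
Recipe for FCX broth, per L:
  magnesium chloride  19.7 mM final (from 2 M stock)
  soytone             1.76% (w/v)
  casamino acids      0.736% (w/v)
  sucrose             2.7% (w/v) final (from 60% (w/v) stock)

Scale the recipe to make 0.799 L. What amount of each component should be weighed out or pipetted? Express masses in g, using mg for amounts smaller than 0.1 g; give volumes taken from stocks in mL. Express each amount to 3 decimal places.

Scale factor relative to 1 L: 0.799.
magnesium chloride: V = C2·V2/C1 = 19.7 mM × 799 mL ÷ 2000 mM = 7.870 mL
soytone: 1.76% w/v = 17.6 g/L → 17.6 × 0.799 L = 14.062 g
casamino acids: 0.736% w/v = 7.36 g/L → 7.36 × 0.799 L = 5.881 g
sucrose: C1V1 = C2V2 → 2.7% ÷ 60% × 799 mL = 35.955 mL

magnesium chloride 7.870 mL; soytone 14.062 g; casamino acids 5.881 g; sucrose 35.955 mL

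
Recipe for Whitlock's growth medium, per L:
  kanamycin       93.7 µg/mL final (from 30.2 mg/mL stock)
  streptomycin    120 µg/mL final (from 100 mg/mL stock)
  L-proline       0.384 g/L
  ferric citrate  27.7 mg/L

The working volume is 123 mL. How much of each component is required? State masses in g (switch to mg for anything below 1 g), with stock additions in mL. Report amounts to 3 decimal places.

Target volume = 123 mL = 0.123 L.
kanamycin: C1V1 = C2V2 → 93.7 µg/mL × 123 mL ÷ 30200 µg/mL = 0.382 mL
streptomycin: C1V1 = C2V2 → 120 µg/mL × 123 mL ÷ 100000 µg/mL = 0.148 mL
L-proline: 0.384 g/L × 0.123 L = 0.047232 g = 47.232 mg
ferric citrate: 27.7 mg/L × 0.123 L = 3.407 mg

kanamycin 0.382 mL; streptomycin 0.148 mL; L-proline 47.232 mg; ferric citrate 3.407 mg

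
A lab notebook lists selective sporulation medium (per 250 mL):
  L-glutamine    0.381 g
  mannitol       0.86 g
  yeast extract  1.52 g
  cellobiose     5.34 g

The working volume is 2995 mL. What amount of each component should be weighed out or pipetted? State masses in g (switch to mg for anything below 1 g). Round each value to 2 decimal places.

Scale factor = 2995 mL / 250 mL = 11.98.
L-glutamine: 0.381 g × (2995 mL / 250 mL) = 4.56 g
mannitol: 0.86 g × (2995 mL / 250 mL) = 10.30 g
yeast extract: 1.52 g × (2995 mL / 250 mL) = 18.21 g
cellobiose: 5.34 g × (2995 mL / 250 mL) = 63.97 g

L-glutamine 4.56 g; mannitol 10.30 g; yeast extract 18.21 g; cellobiose 63.97 g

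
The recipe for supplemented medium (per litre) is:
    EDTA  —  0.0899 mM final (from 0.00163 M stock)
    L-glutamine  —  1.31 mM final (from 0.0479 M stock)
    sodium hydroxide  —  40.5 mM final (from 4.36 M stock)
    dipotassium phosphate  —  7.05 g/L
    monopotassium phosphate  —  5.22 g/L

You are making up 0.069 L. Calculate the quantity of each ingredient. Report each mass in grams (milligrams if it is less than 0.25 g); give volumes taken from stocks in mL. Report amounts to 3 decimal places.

EDTA 3.806 mL; L-glutamine 1.887 mL; sodium hydroxide 0.641 mL; dipotassium phosphate 0.486 g; monopotassium phosphate 0.360 g

Scale factor relative to 1 L: 0.069.
EDTA: dilute stock: 0.0899 mM × 69 mL ÷ 1.63 mM = 3.806 mL
L-glutamine: C1V1 = C2V2 → 1.31 mM × 69 mL ÷ 47.9 mM = 1.887 mL
sodium hydroxide: dilute stock: 40.5 mM × 69 mL ÷ 4360 mM = 0.641 mL
dipotassium phosphate: 7.05 g/L × 0.069 L = 0.486 g
monopotassium phosphate: 5.22 g/L × 0.069 L = 0.360 g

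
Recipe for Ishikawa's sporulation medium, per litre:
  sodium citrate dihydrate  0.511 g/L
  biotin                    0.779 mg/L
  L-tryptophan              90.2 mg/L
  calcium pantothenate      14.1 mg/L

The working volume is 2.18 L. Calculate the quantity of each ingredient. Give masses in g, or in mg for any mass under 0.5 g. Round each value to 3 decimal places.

Scale factor relative to 1 L: 2.18.
sodium citrate dihydrate: 0.511 g/L × 2.18 L = 1.114 g
biotin: 0.779 mg/L × 2.18 L = 1.698 mg
L-tryptophan: 90.2 mg/L × 2.18 L = 196.636 mg
calcium pantothenate: 14.1 mg/L × 2.18 L = 30.738 mg

sodium citrate dihydrate 1.114 g; biotin 1.698 mg; L-tryptophan 196.636 mg; calcium pantothenate 30.738 mg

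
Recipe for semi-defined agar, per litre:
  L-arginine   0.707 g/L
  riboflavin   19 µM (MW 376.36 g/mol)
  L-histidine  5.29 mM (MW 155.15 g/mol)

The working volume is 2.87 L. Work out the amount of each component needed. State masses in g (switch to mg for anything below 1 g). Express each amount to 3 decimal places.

L-arginine 2.029 g; riboflavin 20.523 mg; L-histidine 2.356 g

Working volume: 2.87 L.
L-arginine: 0.707 g/L × 2.87 L = 2.029 g
riboflavin: 19 µmol/L × 376.36 g/mol × 2.87 L ÷ 1000 = 20.523 mg
L-histidine: 5.29 mmol/L × 155.15 g/mol × 2.87 L ÷ 1000 = 2.356 g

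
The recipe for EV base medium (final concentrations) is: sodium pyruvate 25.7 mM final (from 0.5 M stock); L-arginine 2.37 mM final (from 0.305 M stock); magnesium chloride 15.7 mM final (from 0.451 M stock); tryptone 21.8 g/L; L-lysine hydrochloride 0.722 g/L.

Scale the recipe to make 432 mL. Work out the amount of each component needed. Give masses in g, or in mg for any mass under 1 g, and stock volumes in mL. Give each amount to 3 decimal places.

Scale factor relative to 1 L: 0.432.
sodium pyruvate: C1V1 = C2V2 → 25.7 mM × 432 mL ÷ 500 mM = 22.205 mL
L-arginine: V = C2·V2/C1 = 2.37 mM × 432 mL ÷ 305 mM = 3.357 mL
magnesium chloride: C1V1 = C2V2 → 15.7 mM × 432 mL ÷ 451 mM = 15.039 mL
tryptone: 21.8 g/L × 0.432 L = 9.418 g
L-lysine hydrochloride: 0.722 g/L × 0.432 L = 0.311904 g = 311.904 mg

sodium pyruvate 22.205 mL; L-arginine 3.357 mL; magnesium chloride 15.039 mL; tryptone 9.418 g; L-lysine hydrochloride 311.904 mg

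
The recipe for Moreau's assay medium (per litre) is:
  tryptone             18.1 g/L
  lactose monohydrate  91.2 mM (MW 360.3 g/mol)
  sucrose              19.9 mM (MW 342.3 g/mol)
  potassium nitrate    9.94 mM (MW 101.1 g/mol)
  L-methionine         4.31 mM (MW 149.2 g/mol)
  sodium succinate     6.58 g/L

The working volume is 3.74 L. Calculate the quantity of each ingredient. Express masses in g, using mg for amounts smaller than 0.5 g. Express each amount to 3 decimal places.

Scale factor relative to 1 L: 3.74.
tryptone: 18.1 g/L × 3.74 L = 67.694 g
lactose monohydrate: 91.2 mmol/L × 360.3 g/mol × 3.74 L ÷ 1000 = 122.894 g
sucrose: 19.9 mmol/L × 342.3 g/mol × 3.74 L ÷ 1000 = 25.476 g
potassium nitrate: 9.94 mmol/L × 101.1 g/mol × 3.74 L ÷ 1000 = 3.758 g
L-methionine: 4.31 mmol/L × 149.2 g/mol × 3.74 L ÷ 1000 = 2.405 g
sodium succinate: 6.58 g/L × 3.74 L = 24.609 g

tryptone 67.694 g; lactose monohydrate 122.894 g; sucrose 25.476 g; potassium nitrate 3.758 g; L-methionine 2.405 g; sodium succinate 24.609 g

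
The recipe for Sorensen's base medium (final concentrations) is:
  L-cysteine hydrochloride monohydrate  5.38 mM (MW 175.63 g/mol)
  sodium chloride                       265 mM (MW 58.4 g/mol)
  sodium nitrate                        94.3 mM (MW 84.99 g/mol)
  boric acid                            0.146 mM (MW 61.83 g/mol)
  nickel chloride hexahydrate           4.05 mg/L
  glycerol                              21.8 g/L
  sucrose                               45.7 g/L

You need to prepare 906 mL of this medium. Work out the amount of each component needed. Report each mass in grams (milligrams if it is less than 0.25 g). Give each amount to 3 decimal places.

Working volume: 906 mL = 0.906 L.
L-cysteine hydrochloride monohydrate: 5.38 mmol/L × 175.63 g/mol × 0.906 L ÷ 1000 = 0.856 g
sodium chloride: 265 mmol/L × 58.4 g/mol × 0.906 L ÷ 1000 = 14.021 g
sodium nitrate: 94.3 mmol/L × 84.99 g/mol × 0.906 L ÷ 1000 = 7.261 g
boric acid: 0.146 mmol/L × 61.83 mg/mmol × 0.906 L = 8.179 mg
nickel chloride hexahydrate: 4.05 mg/L × 0.906 L = 3.669 mg
glycerol: 21.8 g/L × 0.906 L = 19.751 g
sucrose: 45.7 g/L × 0.906 L = 41.404 g

L-cysteine hydrochloride monohydrate 0.856 g; sodium chloride 14.021 g; sodium nitrate 7.261 g; boric acid 8.179 mg; nickel chloride hexahydrate 3.669 mg; glycerol 19.751 g; sucrose 41.404 g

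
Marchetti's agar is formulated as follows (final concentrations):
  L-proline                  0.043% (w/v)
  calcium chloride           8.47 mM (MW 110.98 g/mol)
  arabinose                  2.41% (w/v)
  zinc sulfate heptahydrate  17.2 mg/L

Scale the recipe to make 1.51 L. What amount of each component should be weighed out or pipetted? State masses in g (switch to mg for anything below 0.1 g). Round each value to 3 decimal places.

L-proline 0.649 g; calcium chloride 1.419 g; arabinose 36.391 g; zinc sulfate heptahydrate 25.972 mg

Working volume: 1.51 L.
L-proline: 0.043 g per 100 mL × 1510 mL ÷ 100 = 0.649 g
calcium chloride: 8.47 mmol/L × 110.98 g/mol × 1.51 L ÷ 1000 = 1.419 g
arabinose: 2.41 g per 100 mL × 1510 mL ÷ 100 = 36.391 g
zinc sulfate heptahydrate: 17.2 mg/L × 1.51 L = 25.972 mg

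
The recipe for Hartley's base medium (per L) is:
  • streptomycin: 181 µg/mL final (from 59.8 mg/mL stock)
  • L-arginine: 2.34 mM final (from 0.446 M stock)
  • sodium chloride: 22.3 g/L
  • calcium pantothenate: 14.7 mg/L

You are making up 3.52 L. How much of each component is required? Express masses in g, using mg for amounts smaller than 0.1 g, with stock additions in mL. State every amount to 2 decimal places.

Scale factor relative to 1 L: 3.52.
streptomycin: dilute stock: 181 µg/mL × 3520 mL ÷ 59800 µg/mL = 10.65 mL
L-arginine: V = C2·V2/C1 = 2.34 mM × 3520 mL ÷ 446 mM = 18.47 mL
sodium chloride: 22.3 g/L × 3.52 L = 78.50 g
calcium pantothenate: 14.7 mg/L × 3.52 L = 51.74 mg

streptomycin 10.65 mL; L-arginine 18.47 mL; sodium chloride 78.50 g; calcium pantothenate 51.74 mg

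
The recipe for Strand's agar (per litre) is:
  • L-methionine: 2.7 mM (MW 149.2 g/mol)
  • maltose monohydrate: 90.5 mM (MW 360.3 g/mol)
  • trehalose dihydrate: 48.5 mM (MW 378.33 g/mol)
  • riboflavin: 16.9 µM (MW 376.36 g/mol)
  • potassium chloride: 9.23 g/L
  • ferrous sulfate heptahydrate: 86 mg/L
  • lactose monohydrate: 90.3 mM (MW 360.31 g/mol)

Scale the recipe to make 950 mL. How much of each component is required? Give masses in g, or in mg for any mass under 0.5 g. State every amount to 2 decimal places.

Scale factor relative to 1 L: 0.95.
L-methionine: 2.7 mmol/L × 149.2 mg/mmol × 0.95 L = 382.70 mg
maltose monohydrate: 90.5 mmol/L × 360.3 g/mol × 0.95 L ÷ 1000 = 30.98 g
trehalose dihydrate: 48.5 mmol/L × 378.33 g/mol × 0.95 L ÷ 1000 = 17.43 g
riboflavin: 16.9 µmol/L × 376.36 g/mol × 0.95 L ÷ 1000 = 6.04 mg
potassium chloride: 9.23 g/L × 0.95 L = 8.77 g
ferrous sulfate heptahydrate: 86 mg/L × 0.95 L = 81.70 mg
lactose monohydrate: 90.3 mmol/L × 360.31 g/mol × 0.95 L ÷ 1000 = 30.91 g

L-methionine 382.70 mg; maltose monohydrate 30.98 g; trehalose dihydrate 17.43 g; riboflavin 6.04 mg; potassium chloride 8.77 g; ferrous sulfate heptahydrate 81.70 mg; lactose monohydrate 30.91 g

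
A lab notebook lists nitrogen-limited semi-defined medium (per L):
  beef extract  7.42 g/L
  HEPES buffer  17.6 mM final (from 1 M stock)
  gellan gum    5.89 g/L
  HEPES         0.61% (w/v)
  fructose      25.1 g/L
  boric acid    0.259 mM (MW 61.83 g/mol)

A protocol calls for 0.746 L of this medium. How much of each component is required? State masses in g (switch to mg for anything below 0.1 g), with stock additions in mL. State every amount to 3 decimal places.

beef extract 5.535 g; HEPES buffer 13.130 mL; gellan gum 4.394 g; HEPES 4.551 g; fructose 18.725 g; boric acid 11.946 mg

Scale factor relative to 1 L: 0.746.
beef extract: 7.42 g/L × 0.746 L = 5.535 g
HEPES buffer: dilute stock: 17.6 mM × 746 mL ÷ 1000 mM = 13.130 mL
gellan gum: 5.89 g/L × 0.746 L = 4.394 g
HEPES: 0.61% w/v = 6.1 g/L → 6.1 × 0.746 L = 4.551 g
fructose: 25.1 g/L × 0.746 L = 18.725 g
boric acid: 0.259 mmol/L × 61.83 mg/mmol × 0.746 L = 11.946 mg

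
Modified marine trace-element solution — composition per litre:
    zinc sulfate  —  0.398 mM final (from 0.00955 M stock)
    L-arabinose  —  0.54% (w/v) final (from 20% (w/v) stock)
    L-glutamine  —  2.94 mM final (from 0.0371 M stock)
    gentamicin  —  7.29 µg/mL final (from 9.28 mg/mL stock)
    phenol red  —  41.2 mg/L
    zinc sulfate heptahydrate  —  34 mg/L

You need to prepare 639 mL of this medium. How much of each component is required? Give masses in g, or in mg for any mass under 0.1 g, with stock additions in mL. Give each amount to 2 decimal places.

Target volume = 639 mL = 0.639 L.
zinc sulfate: dilute stock: 0.398 mM × 639 mL ÷ 9.55 mM = 26.63 mL
L-arabinose: dilute stock: 0.54% ÷ 20% × 639 mL = 17.25 mL
L-glutamine: V = C2·V2/C1 = 2.94 mM × 639 mL ÷ 37.1 mM = 50.64 mL
gentamicin: C1V1 = C2V2 → 7.29 µg/mL × 639 mL ÷ 9280 µg/mL = 0.50 mL
phenol red: 41.2 mg/L × 0.639 L = 26.33 mg
zinc sulfate heptahydrate: 34 mg/L × 0.639 L = 21.73 mg

zinc sulfate 26.63 mL; L-arabinose 17.25 mL; L-glutamine 50.64 mL; gentamicin 0.50 mL; phenol red 26.33 mg; zinc sulfate heptahydrate 21.73 mg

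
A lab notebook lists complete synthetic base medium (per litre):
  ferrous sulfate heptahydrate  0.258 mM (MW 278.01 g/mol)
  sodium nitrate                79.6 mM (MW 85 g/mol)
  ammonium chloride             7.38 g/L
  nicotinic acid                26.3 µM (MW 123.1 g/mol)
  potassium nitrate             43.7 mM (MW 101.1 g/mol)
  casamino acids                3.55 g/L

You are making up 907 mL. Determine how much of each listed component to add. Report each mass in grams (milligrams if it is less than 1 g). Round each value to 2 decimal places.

Target volume = 907 mL = 0.907 L.
ferrous sulfate heptahydrate: 0.258 mmol/L × 278.01 mg/mmol × 0.907 L = 65.06 mg
sodium nitrate: 79.6 mmol/L × 85 g/mol × 0.907 L ÷ 1000 = 6.14 g
ammonium chloride: 7.38 g/L × 0.907 L = 6.69 g
nicotinic acid: 26.3 µmol/L × 123.1 g/mol × 0.907 L ÷ 1000 = 2.94 mg
potassium nitrate: 43.7 mmol/L × 101.1 g/mol × 0.907 L ÷ 1000 = 4.01 g
casamino acids: 3.55 g/L × 0.907 L = 3.22 g

ferrous sulfate heptahydrate 65.06 mg; sodium nitrate 6.14 g; ammonium chloride 6.69 g; nicotinic acid 2.94 mg; potassium nitrate 4.01 g; casamino acids 3.22 g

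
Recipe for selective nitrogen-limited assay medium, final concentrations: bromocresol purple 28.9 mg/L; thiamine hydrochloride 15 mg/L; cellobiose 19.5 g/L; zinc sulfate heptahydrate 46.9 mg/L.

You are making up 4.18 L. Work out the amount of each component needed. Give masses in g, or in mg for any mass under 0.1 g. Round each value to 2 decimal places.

bromocresol purple 0.12 g; thiamine hydrochloride 62.70 mg; cellobiose 81.51 g; zinc sulfate heptahydrate 0.20 g

Scale factor relative to 1 L: 4.18.
bromocresol purple: 28.9 mg/L × 4.18 L = 120.802 mg = 0.12 g
thiamine hydrochloride: 15 mg/L × 4.18 L = 62.70 mg
cellobiose: 19.5 g/L × 4.18 L = 81.51 g
zinc sulfate heptahydrate: 46.9 mg/L × 4.18 L = 196.042 mg = 0.20 g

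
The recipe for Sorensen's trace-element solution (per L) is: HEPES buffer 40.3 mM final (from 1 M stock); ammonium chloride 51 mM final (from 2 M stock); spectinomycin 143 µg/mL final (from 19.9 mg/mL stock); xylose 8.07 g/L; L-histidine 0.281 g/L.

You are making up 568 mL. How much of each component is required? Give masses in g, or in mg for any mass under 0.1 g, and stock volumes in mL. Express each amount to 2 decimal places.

Target volume = 568 mL = 0.568 L.
HEPES buffer: dilute stock: 40.3 mM × 568 mL ÷ 1000 mM = 22.89 mL
ammonium chloride: C1V1 = C2V2 → 51 mM × 568 mL ÷ 2000 mM = 14.48 mL
spectinomycin: C1V1 = C2V2 → 143 µg/mL × 568 mL ÷ 19900 µg/mL = 4.08 mL
xylose: 8.07 g/L × 0.568 L = 4.58 g
L-histidine: 0.281 g/L × 0.568 L = 0.16 g

HEPES buffer 22.89 mL; ammonium chloride 14.48 mL; spectinomycin 4.08 mL; xylose 4.58 g; L-histidine 0.16 g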